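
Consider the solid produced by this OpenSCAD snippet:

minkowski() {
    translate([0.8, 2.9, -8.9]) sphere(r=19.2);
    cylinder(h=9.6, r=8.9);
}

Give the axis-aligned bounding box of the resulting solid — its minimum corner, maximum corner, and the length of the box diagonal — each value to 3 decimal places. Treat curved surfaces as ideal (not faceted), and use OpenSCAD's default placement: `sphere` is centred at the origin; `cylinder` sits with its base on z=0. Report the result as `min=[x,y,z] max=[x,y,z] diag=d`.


A = translate([0.8, 2.9, -8.9]) sphere(r=19.2) → bbox [-18.4,-16.3,-28.1] .. [20,22.1,10.3]
B = cylinder(h=9.6, r=8.9) → bbox [-8.9,-8.9,0] .. [8.9,8.9,9.6]
lo = A.lo+B.lo = [-18.4-8.9, -16.3-8.9, -28.1+0] = [-27.300,-25.200,-28.100]
hi = A.hi+B.hi = [20+8.9, 22.1+8.9, 10.3+9.6] = [28.900,31.000,19.900]
diag = √(56.2²+56.2²+48²) = √8620.88 = 92.849

min=[-27.300,-25.200,-28.100] max=[28.900,31.000,19.900] diag=92.849


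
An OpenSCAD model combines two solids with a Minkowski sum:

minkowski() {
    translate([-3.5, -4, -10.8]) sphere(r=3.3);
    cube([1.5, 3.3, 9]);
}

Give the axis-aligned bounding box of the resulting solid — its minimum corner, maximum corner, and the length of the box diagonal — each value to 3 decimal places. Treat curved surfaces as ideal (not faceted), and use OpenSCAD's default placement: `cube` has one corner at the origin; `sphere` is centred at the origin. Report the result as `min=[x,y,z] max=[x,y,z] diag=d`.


min=[-6.800,-7.300,-14.100] max=[1.300,2.600,1.500] diag=20.174

A = translate([-3.5, -4, -10.8]) sphere(r=3.3) → bbox [-6.8,-7.3,-14.1] .. [-0.2,-0.7,-7.5]
B = cube([1.5, 3.3, 9]) → bbox [0,0,0] .. [1.5,3.3,9]
lo = A.lo+B.lo = [-6.8+0, -7.3+0, -14.1+0] = [-6.800,-7.300,-14.100]
hi = A.hi+B.hi = [-0.2+1.5, -0.7+3.3, -7.5+9] = [1.300,2.600,1.500]
diag = √(8.1²+9.9²+15.6²) = √406.98 = 20.174


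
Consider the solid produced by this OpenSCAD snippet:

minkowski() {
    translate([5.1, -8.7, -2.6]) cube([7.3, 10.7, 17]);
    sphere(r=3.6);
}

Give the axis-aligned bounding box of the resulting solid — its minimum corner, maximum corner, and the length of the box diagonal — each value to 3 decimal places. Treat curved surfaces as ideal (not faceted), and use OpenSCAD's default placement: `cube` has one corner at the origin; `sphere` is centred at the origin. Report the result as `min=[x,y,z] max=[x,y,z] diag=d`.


min=[1.500,-12.300,-6.200] max=[16.000,5.600,18.000] diag=33.411

A = translate([5.1, -8.7, -2.6]) cube([7.3, 10.7, 17]) → bbox [5.1,-8.7,-2.6] .. [12.4,2,14.4]
B = sphere(r=3.6) → bbox [-3.6,-3.6,-3.6] .. [3.6,3.6,3.6]
lo = A.lo+B.lo = [5.1-3.6, -8.7-3.6, -2.6-3.6] = [1.500,-12.300,-6.200]
hi = A.hi+B.hi = [12.4+3.6, 2+3.6, 14.4+3.6] = [16.000,5.600,18.000]
diag = √(14.5²+17.9²+24.2²) = √1116.3 = 33.411


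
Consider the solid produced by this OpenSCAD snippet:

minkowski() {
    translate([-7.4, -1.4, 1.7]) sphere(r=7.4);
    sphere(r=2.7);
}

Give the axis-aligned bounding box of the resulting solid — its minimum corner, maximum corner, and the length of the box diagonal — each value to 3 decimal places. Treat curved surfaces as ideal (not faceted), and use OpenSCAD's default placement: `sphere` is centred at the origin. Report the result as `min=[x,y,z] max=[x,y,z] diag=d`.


A = translate([-7.4, -1.4, 1.7]) sphere(r=7.4) → bbox [-14.8,-8.8,-5.7] .. [0,6,9.1]
B = sphere(r=2.7) → bbox [-2.7,-2.7,-2.7] .. [2.7,2.7,2.7]
lo = A.lo+B.lo = [-14.8-2.7, -8.8-2.7, -5.7-2.7] = [-17.500,-11.500,-8.400]
hi = A.hi+B.hi = [0+2.7, 6+2.7, 9.1+2.7] = [2.700,8.700,11.800]
diag = √(20.2²+20.2²+20.2²) = √1224.12 = 34.987

min=[-17.500,-11.500,-8.400] max=[2.700,8.700,11.800] diag=34.987


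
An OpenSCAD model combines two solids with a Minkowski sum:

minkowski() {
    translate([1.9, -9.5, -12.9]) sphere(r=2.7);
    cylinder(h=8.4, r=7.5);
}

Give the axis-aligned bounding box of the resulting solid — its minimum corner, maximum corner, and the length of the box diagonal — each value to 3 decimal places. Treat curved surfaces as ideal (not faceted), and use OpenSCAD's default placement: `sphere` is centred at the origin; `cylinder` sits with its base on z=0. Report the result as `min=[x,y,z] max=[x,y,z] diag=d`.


min=[-8.300,-19.700,-15.600] max=[12.100,0.700,-1.800] diag=31.981

A = translate([1.9, -9.5, -12.9]) sphere(r=2.7) → bbox [-0.8,-12.2,-15.6] .. [4.6,-6.8,-10.2]
B = cylinder(h=8.4, r=7.5) → bbox [-7.5,-7.5,0] .. [7.5,7.5,8.4]
lo = A.lo+B.lo = [-0.8-7.5, -12.2-7.5, -15.6+0] = [-8.300,-19.700,-15.600]
hi = A.hi+B.hi = [4.6+7.5, -6.8+7.5, -10.2+8.4] = [12.100,0.700,-1.800]
diag = √(20.4²+20.4²+13.8²) = √1022.76 = 31.981


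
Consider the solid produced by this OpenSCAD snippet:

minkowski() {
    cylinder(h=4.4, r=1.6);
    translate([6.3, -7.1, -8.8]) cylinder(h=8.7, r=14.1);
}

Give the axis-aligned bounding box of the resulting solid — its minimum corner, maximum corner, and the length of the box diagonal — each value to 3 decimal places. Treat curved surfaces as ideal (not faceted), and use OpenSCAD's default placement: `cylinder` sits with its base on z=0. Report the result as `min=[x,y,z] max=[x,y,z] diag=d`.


min=[-9.400,-22.800,-8.800] max=[22.000,8.600,4.300] diag=46.298

A = translate([6.3, -7.1, -8.8]) cylinder(h=8.7, r=14.1) → bbox [-7.8,-21.2,-8.8] .. [20.4,7,-0.1]
B = cylinder(h=4.4, r=1.6) → bbox [-1.6,-1.6,0] .. [1.6,1.6,4.4]
lo = A.lo+B.lo = [-7.8-1.6, -21.2-1.6, -8.8+0] = [-9.400,-22.800,-8.800]
hi = A.hi+B.hi = [20.4+1.6, 7+1.6, -0.1+4.4] = [22.000,8.600,4.300]
diag = √(31.4²+31.4²+13.1²) = √2143.53 = 46.298


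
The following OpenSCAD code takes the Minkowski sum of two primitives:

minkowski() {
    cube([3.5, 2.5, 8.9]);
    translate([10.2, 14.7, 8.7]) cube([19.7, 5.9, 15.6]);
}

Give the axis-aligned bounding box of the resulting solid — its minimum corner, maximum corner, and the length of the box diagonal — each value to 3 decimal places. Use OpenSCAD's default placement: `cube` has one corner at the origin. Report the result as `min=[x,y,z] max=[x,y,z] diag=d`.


A = translate([10.2, 14.7, 8.7]) cube([19.7, 5.9, 15.6]) → bbox [10.2,14.7,8.7] .. [29.9,20.6,24.3]
B = cube([3.5, 2.5, 8.9]) → bbox [0,0,0] .. [3.5,2.5,8.9]
lo = A.lo+B.lo = [10.2+0, 14.7+0, 8.7+0] = [10.200,14.700,8.700]
hi = A.hi+B.hi = [29.9+3.5, 20.6+2.5, 24.3+8.9] = [33.400,23.100,33.200]
diag = √(23.2²+8.4²+24.5²) = √1209.05 = 34.771

min=[10.200,14.700,8.700] max=[33.400,23.100,33.200] diag=34.771


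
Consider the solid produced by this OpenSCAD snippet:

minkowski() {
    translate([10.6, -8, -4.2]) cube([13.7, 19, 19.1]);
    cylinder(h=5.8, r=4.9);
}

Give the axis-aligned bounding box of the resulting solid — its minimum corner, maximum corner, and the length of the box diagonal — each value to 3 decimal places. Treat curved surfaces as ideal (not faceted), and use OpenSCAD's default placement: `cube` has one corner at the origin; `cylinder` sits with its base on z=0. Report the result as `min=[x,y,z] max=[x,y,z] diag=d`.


min=[5.700,-12.900,-4.200] max=[29.200,15.900,20.700] diag=44.740

A = translate([10.6, -8, -4.2]) cube([13.7, 19, 19.1]) → bbox [10.6,-8,-4.2] .. [24.3,11,14.9]
B = cylinder(h=5.8, r=4.9) → bbox [-4.9,-4.9,0] .. [4.9,4.9,5.8]
lo = A.lo+B.lo = [10.6-4.9, -8-4.9, -4.2+0] = [5.700,-12.900,-4.200]
hi = A.hi+B.hi = [24.3+4.9, 11+4.9, 14.9+5.8] = [29.200,15.900,20.700]
diag = √(23.5²+28.8²+24.9²) = √2001.7 = 44.740


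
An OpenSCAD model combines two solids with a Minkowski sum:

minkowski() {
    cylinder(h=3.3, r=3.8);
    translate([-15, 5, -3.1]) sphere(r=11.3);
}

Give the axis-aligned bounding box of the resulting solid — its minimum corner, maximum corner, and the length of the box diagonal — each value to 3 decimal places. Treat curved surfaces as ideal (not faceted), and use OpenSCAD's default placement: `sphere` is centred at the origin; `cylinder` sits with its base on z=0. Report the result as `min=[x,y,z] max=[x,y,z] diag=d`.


A = translate([-15, 5, -3.1]) sphere(r=11.3) → bbox [-26.3,-6.3,-14.4] .. [-3.7,16.3,8.2]
B = cylinder(h=3.3, r=3.8) → bbox [-3.8,-3.8,0] .. [3.8,3.8,3.3]
lo = A.lo+B.lo = [-26.3-3.8, -6.3-3.8, -14.4+0] = [-30.100,-10.100,-14.400]
hi = A.hi+B.hi = [-3.7+3.8, 16.3+3.8, 8.2+3.3] = [0.100,20.100,11.500]
diag = √(30.2²+30.2²+25.9²) = √2494.89 = 49.949

min=[-30.100,-10.100,-14.400] max=[0.100,20.100,11.500] diag=49.949


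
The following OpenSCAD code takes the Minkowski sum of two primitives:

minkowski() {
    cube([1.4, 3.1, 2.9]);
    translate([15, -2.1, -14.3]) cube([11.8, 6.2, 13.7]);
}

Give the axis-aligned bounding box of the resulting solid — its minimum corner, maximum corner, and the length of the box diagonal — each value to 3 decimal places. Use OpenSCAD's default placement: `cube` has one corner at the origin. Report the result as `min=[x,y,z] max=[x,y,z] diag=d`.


min=[15.000,-2.100,-14.300] max=[28.200,7.200,2.300] diag=23.158

A = translate([15, -2.1, -14.3]) cube([11.8, 6.2, 13.7]) → bbox [15,-2.1,-14.3] .. [26.8,4.1,-0.6]
B = cube([1.4, 3.1, 2.9]) → bbox [0,0,0] .. [1.4,3.1,2.9]
lo = A.lo+B.lo = [15+0, -2.1+0, -14.3+0] = [15.000,-2.100,-14.300]
hi = A.hi+B.hi = [26.8+1.4, 4.1+3.1, -0.6+2.9] = [28.200,7.200,2.300]
diag = √(13.2²+9.3²+16.6²) = √536.29 = 23.158


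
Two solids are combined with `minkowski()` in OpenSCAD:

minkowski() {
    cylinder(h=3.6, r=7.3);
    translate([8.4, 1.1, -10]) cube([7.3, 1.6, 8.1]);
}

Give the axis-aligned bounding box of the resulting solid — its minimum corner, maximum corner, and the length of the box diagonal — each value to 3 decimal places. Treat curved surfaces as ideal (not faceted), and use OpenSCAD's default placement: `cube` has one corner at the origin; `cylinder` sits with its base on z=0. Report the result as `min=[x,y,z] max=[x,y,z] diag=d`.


A = translate([8.4, 1.1, -10]) cube([7.3, 1.6, 8.1]) → bbox [8.4,1.1,-10] .. [15.7,2.7,-1.9]
B = cylinder(h=3.6, r=7.3) → bbox [-7.3,-7.3,0] .. [7.3,7.3,3.6]
lo = A.lo+B.lo = [8.4-7.3, 1.1-7.3, -10+0] = [1.100,-6.200,-10.000]
hi = A.hi+B.hi = [15.7+7.3, 2.7+7.3, -1.9+3.6] = [23.000,10.000,1.700]
diag = √(21.9²+16.2²+11.7²) = √878.94 = 29.647

min=[1.100,-6.200,-10.000] max=[23.000,10.000,1.700] diag=29.647


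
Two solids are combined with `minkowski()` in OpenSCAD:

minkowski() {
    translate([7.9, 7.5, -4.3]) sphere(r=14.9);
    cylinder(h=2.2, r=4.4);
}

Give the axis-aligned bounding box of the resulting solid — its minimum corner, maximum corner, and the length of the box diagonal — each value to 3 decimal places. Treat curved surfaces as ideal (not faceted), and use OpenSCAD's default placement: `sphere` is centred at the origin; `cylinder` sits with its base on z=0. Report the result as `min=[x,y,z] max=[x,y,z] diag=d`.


A = translate([7.9, 7.5, -4.3]) sphere(r=14.9) → bbox [-7,-7.4,-19.2] .. [22.8,22.4,10.6]
B = cylinder(h=2.2, r=4.4) → bbox [-4.4,-4.4,0] .. [4.4,4.4,2.2]
lo = A.lo+B.lo = [-7-4.4, -7.4-4.4, -19.2+0] = [-11.400,-11.800,-19.200]
hi = A.hi+B.hi = [22.8+4.4, 22.4+4.4, 10.6+2.2] = [27.200,26.800,12.800]
diag = √(38.6²+38.6²+32²) = √4003.92 = 63.277

min=[-11.400,-11.800,-19.200] max=[27.200,26.800,12.800] diag=63.277


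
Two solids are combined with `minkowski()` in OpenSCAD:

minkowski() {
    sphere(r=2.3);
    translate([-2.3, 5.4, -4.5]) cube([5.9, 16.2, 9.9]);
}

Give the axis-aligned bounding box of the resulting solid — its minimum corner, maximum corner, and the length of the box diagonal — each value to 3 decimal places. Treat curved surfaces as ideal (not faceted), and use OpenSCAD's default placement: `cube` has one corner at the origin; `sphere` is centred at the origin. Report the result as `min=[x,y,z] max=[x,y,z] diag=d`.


A = translate([-2.3, 5.4, -4.5]) cube([5.9, 16.2, 9.9]) → bbox [-2.3,5.4,-4.5] .. [3.6,21.6,5.4]
B = sphere(r=2.3) → bbox [-2.3,-2.3,-2.3] .. [2.3,2.3,2.3]
lo = A.lo+B.lo = [-2.3-2.3, 5.4-2.3, -4.5-2.3] = [-4.600,3.100,-6.800]
hi = A.hi+B.hi = [3.6+2.3, 21.6+2.3, 5.4+2.3] = [5.900,23.900,7.700]
diag = √(10.5²+20.8²+14.5²) = √753.14 = 27.443

min=[-4.600,3.100,-6.800] max=[5.900,23.900,7.700] diag=27.443


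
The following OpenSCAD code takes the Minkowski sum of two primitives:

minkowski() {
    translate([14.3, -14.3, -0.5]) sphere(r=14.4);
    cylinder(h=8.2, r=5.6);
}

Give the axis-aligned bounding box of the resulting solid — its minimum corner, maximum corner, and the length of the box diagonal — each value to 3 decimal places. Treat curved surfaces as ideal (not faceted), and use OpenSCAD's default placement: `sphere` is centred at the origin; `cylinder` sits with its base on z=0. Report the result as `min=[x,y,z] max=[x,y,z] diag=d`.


A = translate([14.3, -14.3, -0.5]) sphere(r=14.4) → bbox [-0.1,-28.7,-14.9] .. [28.7,0.1,13.9]
B = cylinder(h=8.2, r=5.6) → bbox [-5.6,-5.6,0] .. [5.6,5.6,8.2]
lo = A.lo+B.lo = [-0.1-5.6, -28.7-5.6, -14.9+0] = [-5.700,-34.300,-14.900]
hi = A.hi+B.hi = [28.7+5.6, 0.1+5.6, 13.9+8.2] = [34.300,5.700,22.100]
diag = √(40²+40²+37²) = √4569 = 67.594

min=[-5.700,-34.300,-14.900] max=[34.300,5.700,22.100] diag=67.594


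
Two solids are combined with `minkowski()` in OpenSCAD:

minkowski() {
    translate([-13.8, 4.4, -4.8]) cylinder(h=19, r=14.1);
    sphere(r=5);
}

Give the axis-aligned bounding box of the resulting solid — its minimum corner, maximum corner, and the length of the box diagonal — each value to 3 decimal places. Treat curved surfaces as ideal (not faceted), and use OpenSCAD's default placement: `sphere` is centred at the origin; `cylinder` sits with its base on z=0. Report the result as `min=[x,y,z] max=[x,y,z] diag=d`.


A = translate([-13.8, 4.4, -4.8]) cylinder(h=19, r=14.1) → bbox [-27.9,-9.7,-4.8] .. [0.3,18.5,14.2]
B = sphere(r=5) → bbox [-5,-5,-5] .. [5,5,5]
lo = A.lo+B.lo = [-27.9-5, -9.7-5, -4.8-5] = [-32.900,-14.700,-9.800]
hi = A.hi+B.hi = [0.3+5, 18.5+5, 14.2+5] = [5.300,23.500,19.200]
diag = √(38.2²+38.2²+29²) = √3759.48 = 61.315

min=[-32.900,-14.700,-9.800] max=[5.300,23.500,19.200] diag=61.315


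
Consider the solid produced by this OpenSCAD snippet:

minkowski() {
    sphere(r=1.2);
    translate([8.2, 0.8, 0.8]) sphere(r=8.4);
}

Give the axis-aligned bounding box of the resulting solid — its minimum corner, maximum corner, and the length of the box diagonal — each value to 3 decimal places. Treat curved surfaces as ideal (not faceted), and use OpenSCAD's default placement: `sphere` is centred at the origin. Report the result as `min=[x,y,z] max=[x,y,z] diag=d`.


min=[-1.400,-8.800,-8.800] max=[17.800,10.400,10.400] diag=33.255

A = translate([8.2, 0.8, 0.8]) sphere(r=8.4) → bbox [-0.2,-7.6,-7.6] .. [16.6,9.2,9.2]
B = sphere(r=1.2) → bbox [-1.2,-1.2,-1.2] .. [1.2,1.2,1.2]
lo = A.lo+B.lo = [-0.2-1.2, -7.6-1.2, -7.6-1.2] = [-1.400,-8.800,-8.800]
hi = A.hi+B.hi = [16.6+1.2, 9.2+1.2, 9.2+1.2] = [17.800,10.400,10.400]
diag = √(19.2²+19.2²+19.2²) = √1105.92 = 33.255


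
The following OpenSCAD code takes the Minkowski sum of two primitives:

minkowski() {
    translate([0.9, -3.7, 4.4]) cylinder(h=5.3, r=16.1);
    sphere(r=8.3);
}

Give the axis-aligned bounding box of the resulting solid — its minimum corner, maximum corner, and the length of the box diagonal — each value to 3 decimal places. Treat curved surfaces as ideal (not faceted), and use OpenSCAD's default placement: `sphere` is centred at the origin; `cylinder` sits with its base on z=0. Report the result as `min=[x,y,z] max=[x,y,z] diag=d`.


min=[-23.500,-28.100,-3.900] max=[25.300,20.700,18.000] diag=72.405

A = translate([0.9, -3.7, 4.4]) cylinder(h=5.3, r=16.1) → bbox [-15.2,-19.8,4.4] .. [17,12.4,9.7]
B = sphere(r=8.3) → bbox [-8.3,-8.3,-8.3] .. [8.3,8.3,8.3]
lo = A.lo+B.lo = [-15.2-8.3, -19.8-8.3, 4.4-8.3] = [-23.500,-28.100,-3.900]
hi = A.hi+B.hi = [17+8.3, 12.4+8.3, 9.7+8.3] = [25.300,20.700,18.000]
diag = √(48.8²+48.8²+21.9²) = √5242.49 = 72.405


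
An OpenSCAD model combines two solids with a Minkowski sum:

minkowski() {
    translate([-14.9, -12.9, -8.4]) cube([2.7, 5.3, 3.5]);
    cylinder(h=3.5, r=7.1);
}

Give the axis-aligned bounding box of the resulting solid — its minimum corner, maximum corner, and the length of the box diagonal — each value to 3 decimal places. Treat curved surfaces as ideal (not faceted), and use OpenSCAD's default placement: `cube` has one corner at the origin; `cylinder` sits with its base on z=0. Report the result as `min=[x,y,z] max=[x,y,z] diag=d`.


min=[-22.000,-20.000,-8.400] max=[-5.100,-0.500,-1.400] diag=26.737

A = translate([-14.9, -12.9, -8.4]) cube([2.7, 5.3, 3.5]) → bbox [-14.9,-12.9,-8.4] .. [-12.2,-7.6,-4.9]
B = cylinder(h=3.5, r=7.1) → bbox [-7.1,-7.1,0] .. [7.1,7.1,3.5]
lo = A.lo+B.lo = [-14.9-7.1, -12.9-7.1, -8.4+0] = [-22.000,-20.000,-8.400]
hi = A.hi+B.hi = [-12.2+7.1, -7.6+7.1, -4.9+3.5] = [-5.100,-0.500,-1.400]
diag = √(16.9²+19.5²+7²) = √714.86 = 26.737


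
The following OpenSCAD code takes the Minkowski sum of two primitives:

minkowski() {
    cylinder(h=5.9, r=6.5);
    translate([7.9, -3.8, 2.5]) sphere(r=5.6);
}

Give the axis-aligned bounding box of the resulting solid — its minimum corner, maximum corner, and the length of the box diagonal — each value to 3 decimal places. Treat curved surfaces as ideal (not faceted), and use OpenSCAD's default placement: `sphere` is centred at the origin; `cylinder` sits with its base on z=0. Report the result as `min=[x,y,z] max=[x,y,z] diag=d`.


A = translate([7.9, -3.8, 2.5]) sphere(r=5.6) → bbox [2.3,-9.4,-3.1] .. [13.5,1.8,8.1]
B = cylinder(h=5.9, r=6.5) → bbox [-6.5,-6.5,0] .. [6.5,6.5,5.9]
lo = A.lo+B.lo = [2.3-6.5, -9.4-6.5, -3.1+0] = [-4.200,-15.900,-3.100]
hi = A.hi+B.hi = [13.5+6.5, 1.8+6.5, 8.1+5.9] = [20.000,8.300,14.000]
diag = √(24.2²+24.2²+17.1²) = √1463.69 = 38.258

min=[-4.200,-15.900,-3.100] max=[20.000,8.300,14.000] diag=38.258


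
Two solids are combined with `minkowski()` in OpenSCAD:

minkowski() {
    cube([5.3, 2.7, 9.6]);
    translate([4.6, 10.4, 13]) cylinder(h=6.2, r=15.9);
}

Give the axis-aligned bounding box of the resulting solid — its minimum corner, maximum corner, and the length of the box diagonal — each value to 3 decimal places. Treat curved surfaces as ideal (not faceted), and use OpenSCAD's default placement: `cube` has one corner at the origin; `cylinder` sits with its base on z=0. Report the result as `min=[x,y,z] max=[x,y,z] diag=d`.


A = translate([4.6, 10.4, 13]) cylinder(h=6.2, r=15.9) → bbox [-11.3,-5.5,13] .. [20.5,26.3,19.2]
B = cube([5.3, 2.7, 9.6]) → bbox [0,0,0] .. [5.3,2.7,9.6]
lo = A.lo+B.lo = [-11.3+0, -5.5+0, 13+0] = [-11.300,-5.500,13.000]
hi = A.hi+B.hi = [20.5+5.3, 26.3+2.7, 19.2+9.6] = [25.800,29.000,28.800]
diag = √(37.1²+34.5²+15.8²) = √2816.3 = 53.069

min=[-11.300,-5.500,13.000] max=[25.800,29.000,28.800] diag=53.069


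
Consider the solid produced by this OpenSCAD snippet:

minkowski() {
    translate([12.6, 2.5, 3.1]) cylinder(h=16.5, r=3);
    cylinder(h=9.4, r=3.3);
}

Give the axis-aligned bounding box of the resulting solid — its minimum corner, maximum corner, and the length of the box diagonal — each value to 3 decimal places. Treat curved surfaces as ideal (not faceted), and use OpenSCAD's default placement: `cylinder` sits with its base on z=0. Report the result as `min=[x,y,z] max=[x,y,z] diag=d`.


A = translate([12.6, 2.5, 3.1]) cylinder(h=16.5, r=3) → bbox [9.6,-0.5,3.1] .. [15.6,5.5,19.6]
B = cylinder(h=9.4, r=3.3) → bbox [-3.3,-3.3,0] .. [3.3,3.3,9.4]
lo = A.lo+B.lo = [9.6-3.3, -0.5-3.3, 3.1+0] = [6.300,-3.800,3.100]
hi = A.hi+B.hi = [15.6+3.3, 5.5+3.3, 19.6+9.4] = [18.900,8.800,29.000]
diag = √(12.6²+12.6²+25.9²) = √988.33 = 31.438

min=[6.300,-3.800,3.100] max=[18.900,8.800,29.000] diag=31.438


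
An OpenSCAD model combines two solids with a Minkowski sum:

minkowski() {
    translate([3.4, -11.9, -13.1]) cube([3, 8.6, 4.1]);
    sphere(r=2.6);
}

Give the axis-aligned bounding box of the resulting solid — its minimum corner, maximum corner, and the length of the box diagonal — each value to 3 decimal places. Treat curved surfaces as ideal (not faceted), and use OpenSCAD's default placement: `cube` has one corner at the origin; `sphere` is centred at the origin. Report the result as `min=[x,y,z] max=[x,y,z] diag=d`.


min=[0.800,-14.500,-15.700] max=[9.000,-0.700,-6.400] diag=18.552

A = translate([3.4, -11.9, -13.1]) cube([3, 8.6, 4.1]) → bbox [3.4,-11.9,-13.1] .. [6.4,-3.3,-9]
B = sphere(r=2.6) → bbox [-2.6,-2.6,-2.6] .. [2.6,2.6,2.6]
lo = A.lo+B.lo = [3.4-2.6, -11.9-2.6, -13.1-2.6] = [0.800,-14.500,-15.700]
hi = A.hi+B.hi = [6.4+2.6, -3.3+2.6, -9+2.6] = [9.000,-0.700,-6.400]
diag = √(8.2²+13.8²+9.3²) = √344.17 = 18.552


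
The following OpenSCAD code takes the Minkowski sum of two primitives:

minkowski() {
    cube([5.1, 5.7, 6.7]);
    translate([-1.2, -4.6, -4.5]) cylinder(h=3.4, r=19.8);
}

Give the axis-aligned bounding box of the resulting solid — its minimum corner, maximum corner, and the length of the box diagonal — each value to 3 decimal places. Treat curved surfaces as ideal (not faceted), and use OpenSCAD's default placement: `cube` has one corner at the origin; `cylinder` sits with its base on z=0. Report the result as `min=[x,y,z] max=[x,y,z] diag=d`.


min=[-21.000,-24.400,-4.500] max=[23.700,20.900,5.600] diag=64.437

A = translate([-1.2, -4.6, -4.5]) cylinder(h=3.4, r=19.8) → bbox [-21,-24.4,-4.5] .. [18.6,15.2,-1.1]
B = cube([5.1, 5.7, 6.7]) → bbox [0,0,0] .. [5.1,5.7,6.7]
lo = A.lo+B.lo = [-21+0, -24.4+0, -4.5+0] = [-21.000,-24.400,-4.500]
hi = A.hi+B.hi = [18.6+5.1, 15.2+5.7, -1.1+6.7] = [23.700,20.900,5.600]
diag = √(44.7²+45.3²+10.1²) = √4152.19 = 64.437


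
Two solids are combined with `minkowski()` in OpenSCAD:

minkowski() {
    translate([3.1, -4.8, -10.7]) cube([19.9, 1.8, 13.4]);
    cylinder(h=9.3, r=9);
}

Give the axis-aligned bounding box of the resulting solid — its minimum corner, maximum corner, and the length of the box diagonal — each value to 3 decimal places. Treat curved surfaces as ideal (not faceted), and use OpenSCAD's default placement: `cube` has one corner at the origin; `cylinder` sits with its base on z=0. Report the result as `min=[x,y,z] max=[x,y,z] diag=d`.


A = translate([3.1, -4.8, -10.7]) cube([19.9, 1.8, 13.4]) → bbox [3.1,-4.8,-10.7] .. [23,-3,2.7]
B = cylinder(h=9.3, r=9) → bbox [-9,-9,0] .. [9,9,9.3]
lo = A.lo+B.lo = [3.1-9, -4.8-9, -10.7+0] = [-5.900,-13.800,-10.700]
hi = A.hi+B.hi = [23+9, -3+9, 2.7+9.3] = [32.000,6.000,12.000]
diag = √(37.9²+19.8²+22.7²) = √2343.74 = 48.412

min=[-5.900,-13.800,-10.700] max=[32.000,6.000,12.000] diag=48.412


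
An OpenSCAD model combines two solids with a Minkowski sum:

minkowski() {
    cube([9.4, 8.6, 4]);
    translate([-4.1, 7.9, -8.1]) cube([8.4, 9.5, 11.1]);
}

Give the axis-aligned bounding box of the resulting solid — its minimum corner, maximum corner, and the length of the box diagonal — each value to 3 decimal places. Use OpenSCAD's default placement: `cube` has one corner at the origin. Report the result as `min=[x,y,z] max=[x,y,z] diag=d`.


A = translate([-4.1, 7.9, -8.1]) cube([8.4, 9.5, 11.1]) → bbox [-4.1,7.9,-8.1] .. [4.3,17.4,3]
B = cube([9.4, 8.6, 4]) → bbox [0,0,0] .. [9.4,8.6,4]
lo = A.lo+B.lo = [-4.1+0, 7.9+0, -8.1+0] = [-4.100,7.900,-8.100]
hi = A.hi+B.hi = [4.3+9.4, 17.4+8.6, 3+4] = [13.700,26.000,7.000]
diag = √(17.8²+18.1²+15.1²) = √872.46 = 29.537

min=[-4.100,7.900,-8.100] max=[13.700,26.000,7.000] diag=29.537


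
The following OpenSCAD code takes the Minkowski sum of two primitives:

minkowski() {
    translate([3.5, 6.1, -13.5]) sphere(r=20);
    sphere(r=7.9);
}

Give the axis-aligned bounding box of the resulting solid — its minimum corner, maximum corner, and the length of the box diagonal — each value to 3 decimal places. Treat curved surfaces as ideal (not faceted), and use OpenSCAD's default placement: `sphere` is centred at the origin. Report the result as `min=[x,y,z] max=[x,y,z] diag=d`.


min=[-24.400,-21.800,-41.400] max=[31.400,34.000,14.400] diag=96.648

A = translate([3.5, 6.1, -13.5]) sphere(r=20) → bbox [-16.5,-13.9,-33.5] .. [23.5,26.1,6.5]
B = sphere(r=7.9) → bbox [-7.9,-7.9,-7.9] .. [7.9,7.9,7.9]
lo = A.lo+B.lo = [-16.5-7.9, -13.9-7.9, -33.5-7.9] = [-24.400,-21.800,-41.400]
hi = A.hi+B.hi = [23.5+7.9, 26.1+7.9, 6.5+7.9] = [31.400,34.000,14.400]
diag = √(55.8²+55.8²+55.8²) = √9340.92 = 96.648


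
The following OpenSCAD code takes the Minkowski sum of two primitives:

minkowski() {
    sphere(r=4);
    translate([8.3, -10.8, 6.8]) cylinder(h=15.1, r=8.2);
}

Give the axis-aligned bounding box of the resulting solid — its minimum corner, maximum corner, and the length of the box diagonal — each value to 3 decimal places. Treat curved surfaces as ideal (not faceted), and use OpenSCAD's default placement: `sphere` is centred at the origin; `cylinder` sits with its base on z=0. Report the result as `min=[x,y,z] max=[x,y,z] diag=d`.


min=[-3.900,-23.000,2.800] max=[20.500,1.400,25.900] diag=41.525

A = translate([8.3, -10.8, 6.8]) cylinder(h=15.1, r=8.2) → bbox [0.1,-19,6.8] .. [16.5,-2.6,21.9]
B = sphere(r=4) → bbox [-4,-4,-4] .. [4,4,4]
lo = A.lo+B.lo = [0.1-4, -19-4, 6.8-4] = [-3.900,-23.000,2.800]
hi = A.hi+B.hi = [16.5+4, -2.6+4, 21.9+4] = [20.500,1.400,25.900]
diag = √(24.4²+24.4²+23.1²) = √1724.33 = 41.525


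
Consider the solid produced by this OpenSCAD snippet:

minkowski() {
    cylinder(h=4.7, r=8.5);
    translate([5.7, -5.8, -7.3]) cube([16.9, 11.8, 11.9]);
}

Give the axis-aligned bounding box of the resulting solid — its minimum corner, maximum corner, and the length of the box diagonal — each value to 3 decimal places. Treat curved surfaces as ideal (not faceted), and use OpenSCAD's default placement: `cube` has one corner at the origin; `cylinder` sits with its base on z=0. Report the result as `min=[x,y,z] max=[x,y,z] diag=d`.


min=[-2.800,-14.300,-7.300] max=[31.100,14.500,9.300] diag=47.479

A = translate([5.7, -5.8, -7.3]) cube([16.9, 11.8, 11.9]) → bbox [5.7,-5.8,-7.3] .. [22.6,6,4.6]
B = cylinder(h=4.7, r=8.5) → bbox [-8.5,-8.5,0] .. [8.5,8.5,4.7]
lo = A.lo+B.lo = [5.7-8.5, -5.8-8.5, -7.3+0] = [-2.800,-14.300,-7.300]
hi = A.hi+B.hi = [22.6+8.5, 6+8.5, 4.6+4.7] = [31.100,14.500,9.300]
diag = √(33.9²+28.8²+16.6²) = √2254.21 = 47.479


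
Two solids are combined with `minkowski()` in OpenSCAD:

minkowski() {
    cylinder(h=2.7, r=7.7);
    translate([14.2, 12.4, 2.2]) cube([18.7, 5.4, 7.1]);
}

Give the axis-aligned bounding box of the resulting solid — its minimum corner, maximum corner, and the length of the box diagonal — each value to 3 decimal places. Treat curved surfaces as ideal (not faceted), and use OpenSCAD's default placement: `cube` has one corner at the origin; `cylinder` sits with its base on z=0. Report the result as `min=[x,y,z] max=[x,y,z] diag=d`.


A = translate([14.2, 12.4, 2.2]) cube([18.7, 5.4, 7.1]) → bbox [14.2,12.4,2.2] .. [32.9,17.8,9.3]
B = cylinder(h=2.7, r=7.7) → bbox [-7.7,-7.7,0] .. [7.7,7.7,2.7]
lo = A.lo+B.lo = [14.2-7.7, 12.4-7.7, 2.2+0] = [6.500,4.700,2.200]
hi = A.hi+B.hi = [32.9+7.7, 17.8+7.7, 9.3+2.7] = [40.600,25.500,12.000]
diag = √(34.1²+20.8²+9.8²) = √1691.49 = 41.128

min=[6.500,4.700,2.200] max=[40.600,25.500,12.000] diag=41.128


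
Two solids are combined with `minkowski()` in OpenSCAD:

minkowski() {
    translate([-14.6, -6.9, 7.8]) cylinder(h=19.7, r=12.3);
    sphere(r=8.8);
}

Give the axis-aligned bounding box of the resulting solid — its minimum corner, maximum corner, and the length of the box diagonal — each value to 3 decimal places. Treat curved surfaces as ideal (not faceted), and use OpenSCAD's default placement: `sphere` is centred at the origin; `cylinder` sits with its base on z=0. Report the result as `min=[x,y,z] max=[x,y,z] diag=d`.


min=[-35.700,-28.000,-1.000] max=[6.500,14.200,36.300] diag=70.377

A = translate([-14.6, -6.9, 7.8]) cylinder(h=19.7, r=12.3) → bbox [-26.9,-19.2,7.8] .. [-2.3,5.4,27.5]
B = sphere(r=8.8) → bbox [-8.8,-8.8,-8.8] .. [8.8,8.8,8.8]
lo = A.lo+B.lo = [-26.9-8.8, -19.2-8.8, 7.8-8.8] = [-35.700,-28.000,-1.000]
hi = A.hi+B.hi = [-2.3+8.8, 5.4+8.8, 27.5+8.8] = [6.500,14.200,36.300]
diag = √(42.2²+42.2²+37.3²) = √4952.97 = 70.377


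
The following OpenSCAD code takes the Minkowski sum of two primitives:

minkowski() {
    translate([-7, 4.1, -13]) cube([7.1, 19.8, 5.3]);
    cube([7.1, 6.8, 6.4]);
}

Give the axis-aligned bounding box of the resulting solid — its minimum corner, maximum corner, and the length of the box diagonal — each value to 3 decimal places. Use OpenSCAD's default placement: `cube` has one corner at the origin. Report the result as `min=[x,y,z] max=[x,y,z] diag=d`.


min=[-7.000,4.100,-13.000] max=[7.200,30.700,-1.300] diag=32.343

A = translate([-7, 4.1, -13]) cube([7.1, 19.8, 5.3]) → bbox [-7,4.1,-13] .. [0.1,23.9,-7.7]
B = cube([7.1, 6.8, 6.4]) → bbox [0,0,0] .. [7.1,6.8,6.4]
lo = A.lo+B.lo = [-7+0, 4.1+0, -13+0] = [-7.000,4.100,-13.000]
hi = A.hi+B.hi = [0.1+7.1, 23.9+6.8, -7.7+6.4] = [7.200,30.700,-1.300]
diag = √(14.2²+26.6²+11.7²) = √1046.09 = 32.343


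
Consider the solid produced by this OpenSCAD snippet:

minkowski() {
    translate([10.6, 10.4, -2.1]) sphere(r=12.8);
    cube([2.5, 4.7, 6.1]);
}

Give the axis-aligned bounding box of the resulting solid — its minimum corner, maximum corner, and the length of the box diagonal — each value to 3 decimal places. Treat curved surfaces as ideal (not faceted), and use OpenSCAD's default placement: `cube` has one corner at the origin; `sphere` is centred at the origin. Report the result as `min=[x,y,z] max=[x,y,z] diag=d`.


A = translate([10.6, 10.4, -2.1]) sphere(r=12.8) → bbox [-2.2,-2.4,-14.9] .. [23.4,23.2,10.7]
B = cube([2.5, 4.7, 6.1]) → bbox [0,0,0] .. [2.5,4.7,6.1]
lo = A.lo+B.lo = [-2.2+0, -2.4+0, -14.9+0] = [-2.200,-2.400,-14.900]
hi = A.hi+B.hi = [23.4+2.5, 23.2+4.7, 10.7+6.1] = [25.900,27.900,16.800]
diag = √(28.1²+30.3²+31.7²) = √2712.59 = 52.083

min=[-2.200,-2.400,-14.900] max=[25.900,27.900,16.800] diag=52.083


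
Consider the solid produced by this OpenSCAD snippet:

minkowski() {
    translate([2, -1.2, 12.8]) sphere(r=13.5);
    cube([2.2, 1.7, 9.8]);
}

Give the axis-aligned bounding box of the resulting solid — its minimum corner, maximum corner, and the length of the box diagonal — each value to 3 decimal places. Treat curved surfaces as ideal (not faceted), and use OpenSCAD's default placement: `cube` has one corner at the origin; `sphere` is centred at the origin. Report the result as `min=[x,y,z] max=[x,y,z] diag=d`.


min=[-11.500,-14.700,-0.700] max=[17.700,14.000,36.100] diag=55.051

A = translate([2, -1.2, 12.8]) sphere(r=13.5) → bbox [-11.5,-14.7,-0.7] .. [15.5,12.3,26.3]
B = cube([2.2, 1.7, 9.8]) → bbox [0,0,0] .. [2.2,1.7,9.8]
lo = A.lo+B.lo = [-11.5+0, -14.7+0, -0.7+0] = [-11.500,-14.700,-0.700]
hi = A.hi+B.hi = [15.5+2.2, 12.3+1.7, 26.3+9.8] = [17.700,14.000,36.100]
diag = √(29.2²+28.7²+36.8²) = √3030.57 = 55.051


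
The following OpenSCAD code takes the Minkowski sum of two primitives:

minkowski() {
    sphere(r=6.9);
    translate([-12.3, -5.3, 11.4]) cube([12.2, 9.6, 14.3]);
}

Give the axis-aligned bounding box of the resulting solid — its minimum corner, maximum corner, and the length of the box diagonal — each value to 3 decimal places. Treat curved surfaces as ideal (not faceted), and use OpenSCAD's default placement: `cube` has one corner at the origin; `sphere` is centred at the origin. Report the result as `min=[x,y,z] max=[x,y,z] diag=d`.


min=[-19.200,-12.200,4.500] max=[6.800,11.200,32.600] diag=44.868

A = translate([-12.3, -5.3, 11.4]) cube([12.2, 9.6, 14.3]) → bbox [-12.3,-5.3,11.4] .. [-0.1,4.3,25.7]
B = sphere(r=6.9) → bbox [-6.9,-6.9,-6.9] .. [6.9,6.9,6.9]
lo = A.lo+B.lo = [-12.3-6.9, -5.3-6.9, 11.4-6.9] = [-19.200,-12.200,4.500]
hi = A.hi+B.hi = [-0.1+6.9, 4.3+6.9, 25.7+6.9] = [6.800,11.200,32.600]
diag = √(26²+23.4²+28.1²) = √2013.17 = 44.868


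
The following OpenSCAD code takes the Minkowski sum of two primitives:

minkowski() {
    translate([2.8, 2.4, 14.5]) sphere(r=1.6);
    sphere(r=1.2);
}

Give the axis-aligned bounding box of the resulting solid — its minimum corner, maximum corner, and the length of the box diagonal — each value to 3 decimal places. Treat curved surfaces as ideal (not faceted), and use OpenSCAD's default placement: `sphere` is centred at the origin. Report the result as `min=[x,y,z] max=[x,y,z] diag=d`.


A = translate([2.8, 2.4, 14.5]) sphere(r=1.6) → bbox [1.2,0.8,12.9] .. [4.4,4,16.1]
B = sphere(r=1.2) → bbox [-1.2,-1.2,-1.2] .. [1.2,1.2,1.2]
lo = A.lo+B.lo = [1.2-1.2, 0.8-1.2, 12.9-1.2] = [0.000,-0.400,11.700]
hi = A.hi+B.hi = [4.4+1.2, 4+1.2, 16.1+1.2] = [5.600,5.200,17.300]
diag = √(5.6²+5.6²+5.6²) = √94.08 = 9.699

min=[0.000,-0.400,11.700] max=[5.600,5.200,17.300] diag=9.699


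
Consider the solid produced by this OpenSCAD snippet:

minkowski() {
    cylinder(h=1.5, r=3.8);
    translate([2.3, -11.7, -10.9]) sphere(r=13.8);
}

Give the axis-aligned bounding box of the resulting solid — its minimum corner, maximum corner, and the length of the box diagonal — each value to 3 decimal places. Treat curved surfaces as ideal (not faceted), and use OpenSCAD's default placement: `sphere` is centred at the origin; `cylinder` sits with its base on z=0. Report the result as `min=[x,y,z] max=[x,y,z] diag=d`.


min=[-15.300,-29.300,-24.700] max=[19.900,5.900,4.400] diag=57.662

A = translate([2.3, -11.7, -10.9]) sphere(r=13.8) → bbox [-11.5,-25.5,-24.7] .. [16.1,2.1,2.9]
B = cylinder(h=1.5, r=3.8) → bbox [-3.8,-3.8,0] .. [3.8,3.8,1.5]
lo = A.lo+B.lo = [-11.5-3.8, -25.5-3.8, -24.7+0] = [-15.300,-29.300,-24.700]
hi = A.hi+B.hi = [16.1+3.8, 2.1+3.8, 2.9+1.5] = [19.900,5.900,4.400]
diag = √(35.2²+35.2²+29.1²) = √3324.89 = 57.662


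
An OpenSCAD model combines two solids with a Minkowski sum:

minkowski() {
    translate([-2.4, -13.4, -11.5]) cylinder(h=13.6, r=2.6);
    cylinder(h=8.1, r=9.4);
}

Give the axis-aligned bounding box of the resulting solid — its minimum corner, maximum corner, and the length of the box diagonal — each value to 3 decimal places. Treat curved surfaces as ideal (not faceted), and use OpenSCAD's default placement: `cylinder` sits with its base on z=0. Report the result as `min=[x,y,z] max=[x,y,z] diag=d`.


A = translate([-2.4, -13.4, -11.5]) cylinder(h=13.6, r=2.6) → bbox [-5,-16,-11.5] .. [0.2,-10.8,2.1]
B = cylinder(h=8.1, r=9.4) → bbox [-9.4,-9.4,0] .. [9.4,9.4,8.1]
lo = A.lo+B.lo = [-5-9.4, -16-9.4, -11.5+0] = [-14.400,-25.400,-11.500]
hi = A.hi+B.hi = [0.2+9.4, -10.8+9.4, 2.1+8.1] = [9.600,-1.400,10.200]
diag = √(24²+24²+21.7²) = √1622.89 = 40.285

min=[-14.400,-25.400,-11.500] max=[9.600,-1.400,10.200] diag=40.285


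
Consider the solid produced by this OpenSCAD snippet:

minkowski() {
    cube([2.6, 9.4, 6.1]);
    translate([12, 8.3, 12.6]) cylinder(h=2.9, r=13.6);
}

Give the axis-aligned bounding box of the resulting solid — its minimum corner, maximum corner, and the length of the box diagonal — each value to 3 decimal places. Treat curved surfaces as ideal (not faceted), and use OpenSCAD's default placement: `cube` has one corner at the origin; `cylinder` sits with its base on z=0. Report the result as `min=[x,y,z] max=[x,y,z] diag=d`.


min=[-1.600,-5.300,12.600] max=[28.200,31.300,21.600] diag=48.048

A = translate([12, 8.3, 12.6]) cylinder(h=2.9, r=13.6) → bbox [-1.6,-5.3,12.6] .. [25.6,21.9,15.5]
B = cube([2.6, 9.4, 6.1]) → bbox [0,0,0] .. [2.6,9.4,6.1]
lo = A.lo+B.lo = [-1.6+0, -5.3+0, 12.6+0] = [-1.600,-5.300,12.600]
hi = A.hi+B.hi = [25.6+2.6, 21.9+9.4, 15.5+6.1] = [28.200,31.300,21.600]
diag = √(29.8²+36.6²+9²) = √2308.6 = 48.048


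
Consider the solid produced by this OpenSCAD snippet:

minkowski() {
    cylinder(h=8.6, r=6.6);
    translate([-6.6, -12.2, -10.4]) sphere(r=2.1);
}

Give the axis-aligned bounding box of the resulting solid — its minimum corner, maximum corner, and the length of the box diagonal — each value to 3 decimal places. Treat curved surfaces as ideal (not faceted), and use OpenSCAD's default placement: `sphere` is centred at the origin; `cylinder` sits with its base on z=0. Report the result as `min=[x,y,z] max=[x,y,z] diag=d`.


min=[-15.300,-20.900,-12.500] max=[2.100,-3.500,0.300] diag=27.737

A = translate([-6.6, -12.2, -10.4]) sphere(r=2.1) → bbox [-8.7,-14.3,-12.5] .. [-4.5,-10.1,-8.3]
B = cylinder(h=8.6, r=6.6) → bbox [-6.6,-6.6,0] .. [6.6,6.6,8.6]
lo = A.lo+B.lo = [-8.7-6.6, -14.3-6.6, -12.5+0] = [-15.300,-20.900,-12.500]
hi = A.hi+B.hi = [-4.5+6.6, -10.1+6.6, -8.3+8.6] = [2.100,-3.500,0.300]
diag = √(17.4²+17.4²+12.8²) = √769.36 = 27.737


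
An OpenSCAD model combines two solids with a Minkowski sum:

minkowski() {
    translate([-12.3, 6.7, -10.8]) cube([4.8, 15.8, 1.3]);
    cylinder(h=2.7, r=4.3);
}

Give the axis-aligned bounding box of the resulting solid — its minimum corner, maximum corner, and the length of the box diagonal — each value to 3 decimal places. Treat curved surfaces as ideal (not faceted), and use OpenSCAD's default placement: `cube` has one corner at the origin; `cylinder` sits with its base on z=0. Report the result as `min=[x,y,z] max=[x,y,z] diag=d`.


A = translate([-12.3, 6.7, -10.8]) cube([4.8, 15.8, 1.3]) → bbox [-12.3,6.7,-10.8] .. [-7.5,22.5,-9.5]
B = cylinder(h=2.7, r=4.3) → bbox [-4.3,-4.3,0] .. [4.3,4.3,2.7]
lo = A.lo+B.lo = [-12.3-4.3, 6.7-4.3, -10.8+0] = [-16.600,2.400,-10.800]
hi = A.hi+B.hi = [-7.5+4.3, 22.5+4.3, -9.5+2.7] = [-3.200,26.800,-6.800]
diag = √(13.4²+24.4²+4²) = √790.92 = 28.123

min=[-16.600,2.400,-10.800] max=[-3.200,26.800,-6.800] diag=28.123


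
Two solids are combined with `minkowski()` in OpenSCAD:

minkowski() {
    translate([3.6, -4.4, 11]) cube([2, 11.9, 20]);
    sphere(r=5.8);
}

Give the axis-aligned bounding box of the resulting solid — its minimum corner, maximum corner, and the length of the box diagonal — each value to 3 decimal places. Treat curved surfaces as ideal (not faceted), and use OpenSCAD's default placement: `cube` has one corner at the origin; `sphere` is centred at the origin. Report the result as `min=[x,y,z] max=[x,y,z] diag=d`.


A = translate([3.6, -4.4, 11]) cube([2, 11.9, 20]) → bbox [3.6,-4.4,11] .. [5.6,7.5,31]
B = sphere(r=5.8) → bbox [-5.8,-5.8,-5.8] .. [5.8,5.8,5.8]
lo = A.lo+B.lo = [3.6-5.8, -4.4-5.8, 11-5.8] = [-2.200,-10.200,5.200]
hi = A.hi+B.hi = [5.6+5.8, 7.5+5.8, 31+5.8] = [11.400,13.300,36.800]
diag = √(13.6²+23.5²+31.6²) = √1735.77 = 41.663

min=[-2.200,-10.200,5.200] max=[11.400,13.300,36.800] diag=41.663


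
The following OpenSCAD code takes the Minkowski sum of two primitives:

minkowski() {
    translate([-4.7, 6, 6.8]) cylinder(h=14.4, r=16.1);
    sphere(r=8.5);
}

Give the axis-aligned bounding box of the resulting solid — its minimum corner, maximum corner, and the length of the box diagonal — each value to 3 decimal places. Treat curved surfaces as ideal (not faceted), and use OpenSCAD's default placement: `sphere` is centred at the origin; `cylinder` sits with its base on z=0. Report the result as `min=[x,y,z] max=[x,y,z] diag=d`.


A = translate([-4.7, 6, 6.8]) cylinder(h=14.4, r=16.1) → bbox [-20.8,-10.1,6.8] .. [11.4,22.1,21.2]
B = sphere(r=8.5) → bbox [-8.5,-8.5,-8.5] .. [8.5,8.5,8.5]
lo = A.lo+B.lo = [-20.8-8.5, -10.1-8.5, 6.8-8.5] = [-29.300,-18.600,-1.700]
hi = A.hi+B.hi = [11.4+8.5, 22.1+8.5, 21.2+8.5] = [19.900,30.600,29.700]
diag = √(49.2²+49.2²+31.4²) = √5827.24 = 76.336

min=[-29.300,-18.600,-1.700] max=[19.900,30.600,29.700] diag=76.336


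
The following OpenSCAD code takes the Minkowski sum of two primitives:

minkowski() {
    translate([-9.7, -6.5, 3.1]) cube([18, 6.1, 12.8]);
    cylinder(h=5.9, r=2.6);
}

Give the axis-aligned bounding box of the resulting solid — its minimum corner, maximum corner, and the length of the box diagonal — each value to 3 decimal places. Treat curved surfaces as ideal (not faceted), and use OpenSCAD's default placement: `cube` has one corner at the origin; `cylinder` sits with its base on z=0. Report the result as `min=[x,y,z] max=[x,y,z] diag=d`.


A = translate([-9.7, -6.5, 3.1]) cube([18, 6.1, 12.8]) → bbox [-9.7,-6.5,3.1] .. [8.3,-0.4,15.9]
B = cylinder(h=5.9, r=2.6) → bbox [-2.6,-2.6,0] .. [2.6,2.6,5.9]
lo = A.lo+B.lo = [-9.7-2.6, -6.5-2.6, 3.1+0] = [-12.300,-9.100,3.100]
hi = A.hi+B.hi = [8.3+2.6, -0.4+2.6, 15.9+5.9] = [10.900,2.200,21.800]
diag = √(23.2²+11.3²+18.7²) = √1015.62 = 31.869

min=[-12.300,-9.100,3.100] max=[10.900,2.200,21.800] diag=31.869
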